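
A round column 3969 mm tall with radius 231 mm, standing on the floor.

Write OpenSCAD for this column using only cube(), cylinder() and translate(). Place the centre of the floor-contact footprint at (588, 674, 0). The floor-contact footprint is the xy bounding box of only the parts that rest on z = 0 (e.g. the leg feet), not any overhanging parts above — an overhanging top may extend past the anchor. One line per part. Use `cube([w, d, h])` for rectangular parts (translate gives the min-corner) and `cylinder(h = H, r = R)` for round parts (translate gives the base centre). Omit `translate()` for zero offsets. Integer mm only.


translate([588, 674, 0]) cylinder(h = 3969, r = 231);


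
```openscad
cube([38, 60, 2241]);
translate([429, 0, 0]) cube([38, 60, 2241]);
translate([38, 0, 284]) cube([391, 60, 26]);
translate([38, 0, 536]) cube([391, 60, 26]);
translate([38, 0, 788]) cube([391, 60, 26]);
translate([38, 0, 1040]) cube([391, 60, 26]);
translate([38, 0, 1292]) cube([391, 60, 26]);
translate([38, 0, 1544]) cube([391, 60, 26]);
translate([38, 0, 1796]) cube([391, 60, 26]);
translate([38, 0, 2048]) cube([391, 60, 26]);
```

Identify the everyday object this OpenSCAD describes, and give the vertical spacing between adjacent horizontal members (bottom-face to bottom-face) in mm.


A ladder. The rung spacing is 252 mm.

Two tall 38×60 posts with 8 short bars between them — a ladder. Adjacent rungs sit at z = 284 and z = 536, so the spacing is 536 − 284 = 252 mm.


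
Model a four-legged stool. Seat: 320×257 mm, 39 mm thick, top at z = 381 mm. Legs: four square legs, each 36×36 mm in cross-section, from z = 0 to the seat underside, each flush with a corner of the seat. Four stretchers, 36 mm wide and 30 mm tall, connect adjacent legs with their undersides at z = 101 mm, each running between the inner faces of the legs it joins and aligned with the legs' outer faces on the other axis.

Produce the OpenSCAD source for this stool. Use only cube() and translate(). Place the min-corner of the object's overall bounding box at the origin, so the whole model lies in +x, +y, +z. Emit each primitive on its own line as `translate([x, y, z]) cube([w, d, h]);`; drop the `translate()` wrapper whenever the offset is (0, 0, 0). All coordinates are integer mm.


translate([0, 0, 342]) cube([320, 257, 39]);
cube([36, 36, 342]);
translate([284, 0, 0]) cube([36, 36, 342]);
translate([0, 221, 0]) cube([36, 36, 342]);
translate([284, 221, 0]) cube([36, 36, 342]);
translate([36, 0, 101]) cube([248, 36, 30]);
translate([36, 221, 101]) cube([248, 36, 30]);
translate([0, 36, 101]) cube([36, 185, 30]);
translate([284, 36, 101]) cube([36, 185, 30]);


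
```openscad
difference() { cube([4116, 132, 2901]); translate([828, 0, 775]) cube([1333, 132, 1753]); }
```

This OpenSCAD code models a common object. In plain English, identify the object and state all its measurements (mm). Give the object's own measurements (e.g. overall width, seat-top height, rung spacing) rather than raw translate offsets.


A wall 4116 mm long (x), 132 mm thick (y), 2901 mm tall, with a rectangular window opening cut through it. The opening is 1333 mm wide and 1753 mm tall; its sill is at z = 775 mm and its near (−x) edge is 828 mm from the wall's −x end. The opening passes through the full wall thickness.


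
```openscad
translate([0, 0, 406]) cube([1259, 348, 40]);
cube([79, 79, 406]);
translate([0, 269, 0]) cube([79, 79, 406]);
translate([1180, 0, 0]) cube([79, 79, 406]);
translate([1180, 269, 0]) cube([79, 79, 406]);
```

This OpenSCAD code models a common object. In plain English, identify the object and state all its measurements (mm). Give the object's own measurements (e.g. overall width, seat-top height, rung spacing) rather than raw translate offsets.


A bench: a 1259×348 mm seat slab, 40 mm thick, top at z = 446 mm, on four 79×79 mm square legs flush with the seat corners and standing on z = 0.


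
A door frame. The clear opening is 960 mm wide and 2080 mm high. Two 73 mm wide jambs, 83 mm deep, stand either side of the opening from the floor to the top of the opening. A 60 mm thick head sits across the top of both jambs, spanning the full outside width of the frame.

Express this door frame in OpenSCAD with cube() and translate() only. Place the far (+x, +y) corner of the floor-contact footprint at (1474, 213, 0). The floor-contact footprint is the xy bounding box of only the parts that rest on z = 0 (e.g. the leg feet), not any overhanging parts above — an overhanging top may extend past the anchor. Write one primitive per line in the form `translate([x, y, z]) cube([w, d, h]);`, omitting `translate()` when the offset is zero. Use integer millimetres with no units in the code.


translate([368, 130, 0]) cube([73, 83, 2080]);
translate([1401, 130, 0]) cube([73, 83, 2080]);
translate([368, 130, 2080]) cube([1106, 83, 60]);


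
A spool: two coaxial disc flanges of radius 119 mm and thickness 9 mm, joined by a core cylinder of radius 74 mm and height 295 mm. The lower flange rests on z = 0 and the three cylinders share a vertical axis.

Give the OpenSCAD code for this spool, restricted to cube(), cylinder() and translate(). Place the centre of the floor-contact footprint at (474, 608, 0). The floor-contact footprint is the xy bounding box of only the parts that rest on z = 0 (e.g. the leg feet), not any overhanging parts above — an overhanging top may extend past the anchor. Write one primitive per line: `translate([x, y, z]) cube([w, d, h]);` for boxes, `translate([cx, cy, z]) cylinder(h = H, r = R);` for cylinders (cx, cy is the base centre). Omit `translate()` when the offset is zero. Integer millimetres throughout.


translate([474, 608, 0]) cylinder(h = 9, r = 119);
translate([474, 608, 9]) cylinder(h = 295, r = 74);
translate([474, 608, 304]) cylinder(h = 9, r = 119);


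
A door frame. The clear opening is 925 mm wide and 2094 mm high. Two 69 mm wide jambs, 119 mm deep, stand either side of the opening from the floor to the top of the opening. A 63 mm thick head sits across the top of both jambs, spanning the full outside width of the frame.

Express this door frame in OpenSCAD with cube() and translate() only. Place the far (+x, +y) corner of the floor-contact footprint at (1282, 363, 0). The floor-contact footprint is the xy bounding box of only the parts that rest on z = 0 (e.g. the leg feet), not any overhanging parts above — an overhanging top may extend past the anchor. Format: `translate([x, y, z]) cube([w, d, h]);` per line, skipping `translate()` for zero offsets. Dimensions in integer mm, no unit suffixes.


translate([219, 244, 0]) cube([69, 119, 2094]);
translate([1213, 244, 0]) cube([69, 119, 2094]);
translate([219, 244, 2094]) cube([1063, 119, 63]);


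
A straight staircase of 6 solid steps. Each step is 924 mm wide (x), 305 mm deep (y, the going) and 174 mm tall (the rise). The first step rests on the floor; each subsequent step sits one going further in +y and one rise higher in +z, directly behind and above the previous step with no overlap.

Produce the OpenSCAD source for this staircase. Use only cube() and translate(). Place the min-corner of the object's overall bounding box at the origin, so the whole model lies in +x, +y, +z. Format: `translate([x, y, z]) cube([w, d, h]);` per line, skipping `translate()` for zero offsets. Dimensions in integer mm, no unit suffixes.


cube([924, 305, 174]);
translate([0, 305, 174]) cube([924, 305, 174]);
translate([0, 610, 348]) cube([924, 305, 174]);
translate([0, 915, 522]) cube([924, 305, 174]);
translate([0, 1220, 696]) cube([924, 305, 174]);
translate([0, 1525, 870]) cube([924, 305, 174]);


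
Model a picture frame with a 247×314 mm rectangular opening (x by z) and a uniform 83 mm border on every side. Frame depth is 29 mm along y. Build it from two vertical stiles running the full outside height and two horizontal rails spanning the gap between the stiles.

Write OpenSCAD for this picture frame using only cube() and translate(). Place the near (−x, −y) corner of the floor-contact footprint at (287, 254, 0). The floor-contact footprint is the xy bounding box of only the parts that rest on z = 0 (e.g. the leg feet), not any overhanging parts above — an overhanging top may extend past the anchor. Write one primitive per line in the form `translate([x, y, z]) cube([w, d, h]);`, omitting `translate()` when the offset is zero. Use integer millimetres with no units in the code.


translate([287, 254, 0]) cube([83, 29, 480]);
translate([617, 254, 0]) cube([83, 29, 480]);
translate([370, 254, 0]) cube([247, 29, 83]);
translate([370, 254, 397]) cube([247, 29, 83]);


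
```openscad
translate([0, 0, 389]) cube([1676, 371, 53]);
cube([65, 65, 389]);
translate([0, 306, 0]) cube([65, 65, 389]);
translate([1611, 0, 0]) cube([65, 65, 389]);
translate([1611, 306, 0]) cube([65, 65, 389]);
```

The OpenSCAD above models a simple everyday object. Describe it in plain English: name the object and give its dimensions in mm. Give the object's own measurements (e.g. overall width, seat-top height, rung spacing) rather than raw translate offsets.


A long wooden bench with a 1676 mm (x) × 371 mm (y) seat, 53 mm thick, its top surface 442 mm above the floor. Four 65 mm square legs at the seat corners, flush with the edges, run from z = 0 to the seat underside.


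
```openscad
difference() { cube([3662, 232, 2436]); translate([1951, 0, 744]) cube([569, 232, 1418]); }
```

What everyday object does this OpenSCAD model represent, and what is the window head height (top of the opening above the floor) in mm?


A wall with a window opening. The window head height is 2162 mm.

A wall with a rectangular opening subtracted — a window. Sill at z = 744, opening 1418 mm tall, so the head is at 744 + 1418 = 2162 mm.


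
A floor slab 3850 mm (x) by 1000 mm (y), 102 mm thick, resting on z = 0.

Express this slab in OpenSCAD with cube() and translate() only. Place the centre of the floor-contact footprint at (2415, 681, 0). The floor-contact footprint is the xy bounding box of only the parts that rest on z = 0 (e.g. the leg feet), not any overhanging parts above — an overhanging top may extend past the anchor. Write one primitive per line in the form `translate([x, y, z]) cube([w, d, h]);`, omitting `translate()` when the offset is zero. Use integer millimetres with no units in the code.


translate([490, 181, 0]) cube([3850, 1000, 102]);


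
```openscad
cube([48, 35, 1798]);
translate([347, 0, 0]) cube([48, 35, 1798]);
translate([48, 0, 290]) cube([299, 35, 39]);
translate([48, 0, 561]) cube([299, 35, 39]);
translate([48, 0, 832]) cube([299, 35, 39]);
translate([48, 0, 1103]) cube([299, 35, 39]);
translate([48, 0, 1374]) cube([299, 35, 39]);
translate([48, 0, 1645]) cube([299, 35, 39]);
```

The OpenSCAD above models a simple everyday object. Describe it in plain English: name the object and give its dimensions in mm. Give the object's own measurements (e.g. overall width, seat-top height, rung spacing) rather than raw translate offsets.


A straight ladder. Two 48×35 mm vertical rails, 1798 mm tall, stand 395 mm apart (outside-to-outside) with their front faces coplanar on the −y side. 6 rungs, each 35 mm deep and 39 mm tall, span between the inner faces of the rails, front faces flush with the rails. The lowest rung's underside is at z = 290 mm and rungs are spaced 271 mm apart (underside to underside).


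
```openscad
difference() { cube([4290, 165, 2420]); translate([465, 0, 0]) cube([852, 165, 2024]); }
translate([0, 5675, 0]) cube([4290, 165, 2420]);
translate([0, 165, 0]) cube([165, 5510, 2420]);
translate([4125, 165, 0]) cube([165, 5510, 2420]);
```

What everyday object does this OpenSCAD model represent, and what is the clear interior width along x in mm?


A single room. The interior width is 3960 mm.

Four walls enclosing a rectangle with a door in the front wall — a room. Outside width 4290 minus two 165 mm walls gives 3960 mm.


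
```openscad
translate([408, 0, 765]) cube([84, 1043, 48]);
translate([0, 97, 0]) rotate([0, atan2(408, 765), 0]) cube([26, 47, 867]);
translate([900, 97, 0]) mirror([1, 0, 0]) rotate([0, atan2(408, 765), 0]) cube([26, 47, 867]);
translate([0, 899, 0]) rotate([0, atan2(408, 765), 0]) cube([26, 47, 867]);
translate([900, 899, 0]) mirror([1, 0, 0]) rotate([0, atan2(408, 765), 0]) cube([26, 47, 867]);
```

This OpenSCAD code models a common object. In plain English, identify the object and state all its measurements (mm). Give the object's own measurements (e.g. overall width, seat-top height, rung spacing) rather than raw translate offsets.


A sawhorse. A 84×1043×48 mm beam (x, y, z) sits on two A-frame leg pairs. Each pair is two raked legs of 26×47 mm section (47 mm along y) splaying symmetrically in x. Each leg rises 765 mm vertically over 408 mm of horizontal reach and is 867 mm long along its own axis. Every leg's outer bottom edge rests on the floor and its outer top edge meets a bottom edge of the beam — the left legs (tilting toward +x) meet the beam's −x bottom edge, the right legs (their mirror images, tilting toward −x) meet its +x bottom edge — so the leg tops tuck under the beam, the beam's underside is 765 mm above the floor, and the feet are 900 mm apart outside-to-outside with the beam centred between them. The two leg pairs are set in 97 mm from either end of the beam.


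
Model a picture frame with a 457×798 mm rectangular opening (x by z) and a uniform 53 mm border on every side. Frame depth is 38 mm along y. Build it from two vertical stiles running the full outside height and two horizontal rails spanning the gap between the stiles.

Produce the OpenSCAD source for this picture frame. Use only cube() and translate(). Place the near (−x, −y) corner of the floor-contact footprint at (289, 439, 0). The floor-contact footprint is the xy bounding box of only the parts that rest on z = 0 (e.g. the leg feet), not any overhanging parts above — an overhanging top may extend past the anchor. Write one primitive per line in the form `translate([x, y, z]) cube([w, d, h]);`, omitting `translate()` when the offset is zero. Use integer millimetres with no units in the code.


translate([289, 439, 0]) cube([53, 38, 904]);
translate([799, 439, 0]) cube([53, 38, 904]);
translate([342, 439, 0]) cube([457, 38, 53]);
translate([342, 439, 851]) cube([457, 38, 53]);


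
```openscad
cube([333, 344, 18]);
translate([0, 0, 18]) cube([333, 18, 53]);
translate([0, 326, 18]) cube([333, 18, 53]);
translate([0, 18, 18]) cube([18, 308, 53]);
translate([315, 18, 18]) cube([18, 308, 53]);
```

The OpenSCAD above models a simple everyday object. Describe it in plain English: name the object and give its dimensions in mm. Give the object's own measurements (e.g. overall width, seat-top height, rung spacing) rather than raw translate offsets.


An open-topped rectangular box: outside dimensions 333×344×71 mm, with a uniform wall and base thickness of 18 mm. The base is a full 333×344 slab on the floor; four walls sit on top of the base. The front and back walls (the −y and +y sides) span the full width; the two side walls fit between them.


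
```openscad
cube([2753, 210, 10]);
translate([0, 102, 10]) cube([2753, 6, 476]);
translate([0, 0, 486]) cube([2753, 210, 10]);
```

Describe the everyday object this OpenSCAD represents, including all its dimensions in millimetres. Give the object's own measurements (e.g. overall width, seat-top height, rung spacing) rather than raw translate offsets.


An I-beam lying along x, 2753 mm long. Overall section height 496 mm. Two flanges 210 mm wide (y) and 10 mm thick, one on the floor and one at the top; a web 6 mm thick runs between them, centred on the flange width.


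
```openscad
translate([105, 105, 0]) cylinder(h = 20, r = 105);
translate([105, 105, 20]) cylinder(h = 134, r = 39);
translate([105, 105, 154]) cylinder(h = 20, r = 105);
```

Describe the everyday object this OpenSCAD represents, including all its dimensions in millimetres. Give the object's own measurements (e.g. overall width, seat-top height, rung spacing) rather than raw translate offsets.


A spool: two coaxial disc flanges of radius 105 mm and thickness 20 mm, joined by a core cylinder of radius 39 mm and height 134 mm. The lower flange rests on z = 0 and the three cylinders share a vertical axis.


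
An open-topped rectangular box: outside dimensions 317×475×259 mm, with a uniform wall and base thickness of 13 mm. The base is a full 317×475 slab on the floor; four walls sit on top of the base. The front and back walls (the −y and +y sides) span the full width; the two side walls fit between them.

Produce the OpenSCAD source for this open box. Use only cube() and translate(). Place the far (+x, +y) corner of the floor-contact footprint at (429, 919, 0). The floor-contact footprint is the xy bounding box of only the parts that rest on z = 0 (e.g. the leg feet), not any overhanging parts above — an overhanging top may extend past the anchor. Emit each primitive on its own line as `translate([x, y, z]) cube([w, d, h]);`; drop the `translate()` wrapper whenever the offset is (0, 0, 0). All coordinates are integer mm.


translate([112, 444, 0]) cube([317, 475, 13]);
translate([112, 444, 13]) cube([317, 13, 246]);
translate([112, 906, 13]) cube([317, 13, 246]);
translate([112, 457, 13]) cube([13, 449, 246]);
translate([416, 457, 13]) cube([13, 449, 246]);


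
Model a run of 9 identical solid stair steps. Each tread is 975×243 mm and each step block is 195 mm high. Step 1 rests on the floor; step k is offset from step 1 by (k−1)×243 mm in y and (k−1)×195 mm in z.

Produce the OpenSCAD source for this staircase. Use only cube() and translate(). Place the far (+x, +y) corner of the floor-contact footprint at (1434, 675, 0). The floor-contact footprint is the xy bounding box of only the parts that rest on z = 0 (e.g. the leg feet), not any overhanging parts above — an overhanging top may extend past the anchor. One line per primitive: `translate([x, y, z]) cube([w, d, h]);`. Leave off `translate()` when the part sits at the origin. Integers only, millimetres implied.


translate([459, 432, 0]) cube([975, 243, 195]);
translate([459, 675, 195]) cube([975, 243, 195]);
translate([459, 918, 390]) cube([975, 243, 195]);
translate([459, 1161, 585]) cube([975, 243, 195]);
translate([459, 1404, 780]) cube([975, 243, 195]);
translate([459, 1647, 975]) cube([975, 243, 195]);
translate([459, 1890, 1170]) cube([975, 243, 195]);
translate([459, 2133, 1365]) cube([975, 243, 195]);
translate([459, 2376, 1560]) cube([975, 243, 195]);


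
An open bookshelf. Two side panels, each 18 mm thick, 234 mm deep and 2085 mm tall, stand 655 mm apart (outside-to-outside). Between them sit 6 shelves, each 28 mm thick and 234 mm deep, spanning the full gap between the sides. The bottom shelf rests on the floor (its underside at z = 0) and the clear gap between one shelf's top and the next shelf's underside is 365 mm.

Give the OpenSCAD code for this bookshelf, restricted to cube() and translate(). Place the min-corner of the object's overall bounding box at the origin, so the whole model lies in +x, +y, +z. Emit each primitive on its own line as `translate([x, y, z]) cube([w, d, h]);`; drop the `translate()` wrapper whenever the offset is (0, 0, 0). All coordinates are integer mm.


cube([18, 234, 2085]);
translate([637, 0, 0]) cube([18, 234, 2085]);
translate([18, 0, 0]) cube([619, 234, 28]);
translate([18, 0, 393]) cube([619, 234, 28]);
translate([18, 0, 786]) cube([619, 234, 28]);
translate([18, 0, 1179]) cube([619, 234, 28]);
translate([18, 0, 1572]) cube([619, 234, 28]);
translate([18, 0, 1965]) cube([619, 234, 28]);


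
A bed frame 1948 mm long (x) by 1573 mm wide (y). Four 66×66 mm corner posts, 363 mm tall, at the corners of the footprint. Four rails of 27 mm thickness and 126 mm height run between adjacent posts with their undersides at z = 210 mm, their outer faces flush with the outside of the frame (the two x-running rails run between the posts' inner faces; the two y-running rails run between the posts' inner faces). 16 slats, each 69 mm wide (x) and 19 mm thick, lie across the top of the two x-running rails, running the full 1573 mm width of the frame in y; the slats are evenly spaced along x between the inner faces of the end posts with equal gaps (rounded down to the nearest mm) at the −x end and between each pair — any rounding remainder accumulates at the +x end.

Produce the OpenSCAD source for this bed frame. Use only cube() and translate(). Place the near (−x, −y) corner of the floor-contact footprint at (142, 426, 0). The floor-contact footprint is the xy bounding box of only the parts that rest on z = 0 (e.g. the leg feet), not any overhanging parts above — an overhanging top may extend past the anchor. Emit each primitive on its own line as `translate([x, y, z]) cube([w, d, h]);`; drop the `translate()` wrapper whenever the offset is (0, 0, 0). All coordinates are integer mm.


// slat z = rail_z + rail_h = 210 + 126 = 336
// slat gap = ⌊(1816 − 16·69) / 17⌋ = 41
translate([142, 426, 0]) cube([66, 66, 363]);
translate([142, 1933, 0]) cube([66, 66, 363]);
translate([2024, 426, 0]) cube([66, 66, 363]);
translate([2024, 1933, 0]) cube([66, 66, 363]);
translate([208, 426, 210]) cube([1816, 27, 126]);
translate([208, 1972, 210]) cube([1816, 27, 126]);
translate([142, 492, 210]) cube([27, 1441, 126]);
translate([2063, 492, 210]) cube([27, 1441, 126]);
translate([249, 426, 336]) cube([69, 1573, 19]);
translate([359, 426, 336]) cube([69, 1573, 19]);
translate([469, 426, 336]) cube([69, 1573, 19]);
translate([579, 426, 336]) cube([69, 1573, 19]);
translate([689, 426, 336]) cube([69, 1573, 19]);
translate([799, 426, 336]) cube([69, 1573, 19]);
translate([909, 426, 336]) cube([69, 1573, 19]);
translate([1019, 426, 336]) cube([69, 1573, 19]);
translate([1129, 426, 336]) cube([69, 1573, 19]);
translate([1239, 426, 336]) cube([69, 1573, 19]);
translate([1349, 426, 336]) cube([69, 1573, 19]);
translate([1459, 426, 336]) cube([69, 1573, 19]);
translate([1569, 426, 336]) cube([69, 1573, 19]);
translate([1679, 426, 336]) cube([69, 1573, 19]);
translate([1789, 426, 336]) cube([69, 1573, 19]);
translate([1899, 426, 336]) cube([69, 1573, 19]);


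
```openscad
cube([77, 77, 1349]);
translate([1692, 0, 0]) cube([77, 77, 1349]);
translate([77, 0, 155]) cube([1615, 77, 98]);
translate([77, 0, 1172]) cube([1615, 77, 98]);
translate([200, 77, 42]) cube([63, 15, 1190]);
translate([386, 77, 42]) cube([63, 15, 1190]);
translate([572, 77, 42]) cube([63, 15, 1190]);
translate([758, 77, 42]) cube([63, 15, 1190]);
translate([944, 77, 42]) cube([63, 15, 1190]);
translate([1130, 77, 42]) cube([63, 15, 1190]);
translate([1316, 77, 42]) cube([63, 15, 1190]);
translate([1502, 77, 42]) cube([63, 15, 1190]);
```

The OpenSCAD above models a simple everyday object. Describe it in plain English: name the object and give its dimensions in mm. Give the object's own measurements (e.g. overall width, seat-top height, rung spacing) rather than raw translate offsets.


A fence section. Two 77×77 mm posts, 1349 mm tall, stand on the floor with a clear span of 1615 mm between their inner faces. Two horizontal rails of 77×98 mm section span the gap between the posts with their undersides at z = 155 mm and z = 1172 mm, flush with the posts' −y face. 8 pickets, each 63 mm wide, 15 mm thick and 1190 mm tall, are fixed to the +y face of the rails with their bottoms at z = 42 mm, spaced across the span with a 123 mm gap after the −x post and between neighbouring pickets, with 127 mm left before the +x post.


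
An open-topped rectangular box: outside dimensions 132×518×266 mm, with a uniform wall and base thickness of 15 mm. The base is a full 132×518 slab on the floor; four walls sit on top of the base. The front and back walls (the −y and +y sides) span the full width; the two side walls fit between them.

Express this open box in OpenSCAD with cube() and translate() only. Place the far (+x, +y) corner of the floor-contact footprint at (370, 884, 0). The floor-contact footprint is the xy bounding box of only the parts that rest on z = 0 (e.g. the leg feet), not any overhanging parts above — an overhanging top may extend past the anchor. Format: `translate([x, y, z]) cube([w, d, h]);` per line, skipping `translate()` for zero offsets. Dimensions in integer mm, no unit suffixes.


translate([238, 366, 0]) cube([132, 518, 15]);
translate([238, 366, 15]) cube([132, 15, 251]);
translate([238, 869, 15]) cube([132, 15, 251]);
translate([238, 381, 15]) cube([15, 488, 251]);
translate([355, 381, 15]) cube([15, 488, 251]);


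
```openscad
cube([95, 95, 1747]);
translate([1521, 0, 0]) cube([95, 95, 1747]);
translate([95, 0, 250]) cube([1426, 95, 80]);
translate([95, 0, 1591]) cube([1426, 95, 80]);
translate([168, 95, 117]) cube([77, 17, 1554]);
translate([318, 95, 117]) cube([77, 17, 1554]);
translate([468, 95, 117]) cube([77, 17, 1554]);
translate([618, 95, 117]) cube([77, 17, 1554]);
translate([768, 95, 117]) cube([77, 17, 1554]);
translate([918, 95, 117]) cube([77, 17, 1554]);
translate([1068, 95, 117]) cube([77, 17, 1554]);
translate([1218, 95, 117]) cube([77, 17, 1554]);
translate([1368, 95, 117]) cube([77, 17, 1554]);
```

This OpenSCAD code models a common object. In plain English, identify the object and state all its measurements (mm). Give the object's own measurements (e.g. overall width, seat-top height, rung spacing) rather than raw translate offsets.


A fence section. Two 95×95 mm posts, 1747 mm tall, stand on the floor with a clear span of 1426 mm between their inner faces. Two horizontal rails of 95×80 mm section span the gap between the posts with their undersides at z = 250 mm and z = 1591 mm, flush with the posts' −y face. 9 pickets, each 77 mm wide, 17 mm thick and 1554 mm tall, are fixed to the +y face of the rails with their bottoms at z = 117 mm, spaced across the span with a 73 mm gap after the −x post and between neighbouring pickets, with 76 mm left before the +x post.


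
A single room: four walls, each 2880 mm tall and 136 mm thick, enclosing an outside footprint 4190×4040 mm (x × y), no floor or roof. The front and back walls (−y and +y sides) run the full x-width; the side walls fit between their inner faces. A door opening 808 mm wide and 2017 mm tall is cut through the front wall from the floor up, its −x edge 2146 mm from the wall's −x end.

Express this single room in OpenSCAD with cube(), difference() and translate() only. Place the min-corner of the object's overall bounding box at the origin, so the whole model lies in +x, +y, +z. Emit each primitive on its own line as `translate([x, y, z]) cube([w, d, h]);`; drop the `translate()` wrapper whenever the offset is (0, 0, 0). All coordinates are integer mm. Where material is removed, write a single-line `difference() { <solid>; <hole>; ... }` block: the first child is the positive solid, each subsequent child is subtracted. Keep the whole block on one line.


difference() { cube([4190, 136, 2880]); translate([2146, 0, 0]) cube([808, 136, 2017]); }
translate([0, 3904, 0]) cube([4190, 136, 2880]);
translate([0, 136, 0]) cube([136, 3768, 2880]);
translate([4054, 136, 0]) cube([136, 3768, 2880]);


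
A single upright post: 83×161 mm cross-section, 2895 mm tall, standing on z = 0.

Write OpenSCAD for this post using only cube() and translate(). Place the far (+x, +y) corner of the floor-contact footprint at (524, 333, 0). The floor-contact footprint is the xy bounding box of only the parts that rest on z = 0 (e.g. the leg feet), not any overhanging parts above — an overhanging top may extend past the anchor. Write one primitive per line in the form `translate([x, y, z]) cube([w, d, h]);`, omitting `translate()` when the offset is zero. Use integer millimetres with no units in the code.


translate([441, 172, 0]) cube([83, 161, 2895]);


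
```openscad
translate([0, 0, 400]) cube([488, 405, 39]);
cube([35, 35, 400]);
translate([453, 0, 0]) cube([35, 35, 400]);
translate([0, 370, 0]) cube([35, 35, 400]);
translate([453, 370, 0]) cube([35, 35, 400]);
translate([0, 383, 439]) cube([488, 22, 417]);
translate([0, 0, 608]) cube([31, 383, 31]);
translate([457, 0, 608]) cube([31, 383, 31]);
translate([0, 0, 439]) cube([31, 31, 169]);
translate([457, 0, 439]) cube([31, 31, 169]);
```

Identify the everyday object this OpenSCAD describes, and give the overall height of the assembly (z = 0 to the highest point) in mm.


A chair. The overall height is 856 mm.

A slab on four corner posts with a tall panel at the back — a chair. The seat slab sits at z = 400 with thickness 39, and the 417 mm backrest starts at the seat top, so the overall height is 400 + 39 + 417 = 856 mm.


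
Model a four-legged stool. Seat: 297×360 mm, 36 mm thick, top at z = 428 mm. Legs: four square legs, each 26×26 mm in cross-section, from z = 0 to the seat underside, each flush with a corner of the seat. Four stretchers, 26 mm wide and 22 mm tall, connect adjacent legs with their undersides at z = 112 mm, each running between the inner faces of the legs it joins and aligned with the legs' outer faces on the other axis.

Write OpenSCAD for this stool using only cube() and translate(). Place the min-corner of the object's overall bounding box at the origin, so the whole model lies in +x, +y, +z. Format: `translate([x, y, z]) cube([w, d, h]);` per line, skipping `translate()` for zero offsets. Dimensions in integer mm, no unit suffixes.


translate([0, 0, 392]) cube([297, 360, 36]);
cube([26, 26, 392]);
translate([271, 0, 0]) cube([26, 26, 392]);
translate([0, 334, 0]) cube([26, 26, 392]);
translate([271, 334, 0]) cube([26, 26, 392]);
translate([26, 0, 112]) cube([245, 26, 22]);
translate([26, 334, 112]) cube([245, 26, 22]);
translate([0, 26, 112]) cube([26, 308, 22]);
translate([271, 26, 112]) cube([26, 308, 22]);


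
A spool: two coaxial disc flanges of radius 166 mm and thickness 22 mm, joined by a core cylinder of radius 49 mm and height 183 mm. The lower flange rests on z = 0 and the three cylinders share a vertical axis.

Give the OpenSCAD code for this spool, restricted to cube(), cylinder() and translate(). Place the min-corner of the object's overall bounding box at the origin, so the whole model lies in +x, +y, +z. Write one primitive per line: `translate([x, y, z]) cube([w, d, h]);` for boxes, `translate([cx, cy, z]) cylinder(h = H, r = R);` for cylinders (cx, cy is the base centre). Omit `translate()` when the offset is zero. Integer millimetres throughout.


translate([166, 166, 0]) cylinder(h = 22, r = 166);
translate([166, 166, 22]) cylinder(h = 183, r = 49);
translate([166, 166, 205]) cylinder(h = 22, r = 166);


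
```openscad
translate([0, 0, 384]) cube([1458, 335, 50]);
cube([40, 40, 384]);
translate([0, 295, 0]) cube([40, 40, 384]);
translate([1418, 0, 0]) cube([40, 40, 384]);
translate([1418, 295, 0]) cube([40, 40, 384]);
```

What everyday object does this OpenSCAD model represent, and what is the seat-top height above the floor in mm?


A bench. The seat-top height is 434 mm.

A long slab on four corner posts — a bench. The slab sits at z = 384 with thickness 50, so the top is 384 + 50 = 434 mm.


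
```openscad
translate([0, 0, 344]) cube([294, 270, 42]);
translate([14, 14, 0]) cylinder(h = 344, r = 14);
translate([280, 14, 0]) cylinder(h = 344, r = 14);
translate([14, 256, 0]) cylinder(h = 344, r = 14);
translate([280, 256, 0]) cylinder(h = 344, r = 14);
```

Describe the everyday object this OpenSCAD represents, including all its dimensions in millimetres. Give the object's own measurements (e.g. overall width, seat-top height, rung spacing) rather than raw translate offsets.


A simple wooden stool: a rectangular seat 294 mm (x) by 270 mm (y), 42 mm thick, top face at z = 386 mm, on four round legs, each 28 mm in diameter. The legs rest on z = 0, each leg's axis is inset half a diameter from the nearest pair of seat edges (so the leg's bounding box is flush with the corner).


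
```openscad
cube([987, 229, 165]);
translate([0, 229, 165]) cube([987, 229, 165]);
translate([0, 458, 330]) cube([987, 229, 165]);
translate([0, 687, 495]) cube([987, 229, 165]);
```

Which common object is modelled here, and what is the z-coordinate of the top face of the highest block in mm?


A staircase. The total rise is 660 mm.

4 identical blocks, each offset up and back from the previous — a staircase. Each step is 165 mm tall and there are 4 of them, so the total rise is 4 × 165 = 660 mm.


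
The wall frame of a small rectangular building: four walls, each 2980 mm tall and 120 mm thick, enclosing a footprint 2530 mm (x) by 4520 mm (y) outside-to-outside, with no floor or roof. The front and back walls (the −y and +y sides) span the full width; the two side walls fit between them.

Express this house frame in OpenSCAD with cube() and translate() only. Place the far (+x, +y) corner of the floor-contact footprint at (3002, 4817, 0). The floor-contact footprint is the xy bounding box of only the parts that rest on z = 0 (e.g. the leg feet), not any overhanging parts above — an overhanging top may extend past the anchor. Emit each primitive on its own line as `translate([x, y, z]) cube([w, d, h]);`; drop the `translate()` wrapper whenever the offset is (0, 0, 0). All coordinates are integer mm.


translate([472, 297, 0]) cube([2530, 120, 2980]);
translate([472, 4697, 0]) cube([2530, 120, 2980]);
translate([472, 417, 0]) cube([120, 4280, 2980]);
translate([2882, 417, 0]) cube([120, 4280, 2980]);


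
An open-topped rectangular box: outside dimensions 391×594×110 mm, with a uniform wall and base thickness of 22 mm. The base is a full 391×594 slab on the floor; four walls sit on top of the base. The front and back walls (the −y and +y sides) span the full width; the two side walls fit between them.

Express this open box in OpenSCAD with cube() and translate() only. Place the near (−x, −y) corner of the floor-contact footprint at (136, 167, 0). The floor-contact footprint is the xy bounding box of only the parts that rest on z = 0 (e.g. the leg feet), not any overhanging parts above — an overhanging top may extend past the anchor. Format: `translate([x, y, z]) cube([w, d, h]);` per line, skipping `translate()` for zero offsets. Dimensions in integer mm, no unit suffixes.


translate([136, 167, 0]) cube([391, 594, 22]);
translate([136, 167, 22]) cube([391, 22, 88]);
translate([136, 739, 22]) cube([391, 22, 88]);
translate([136, 189, 22]) cube([22, 550, 88]);
translate([505, 189, 22]) cube([22, 550, 88]);


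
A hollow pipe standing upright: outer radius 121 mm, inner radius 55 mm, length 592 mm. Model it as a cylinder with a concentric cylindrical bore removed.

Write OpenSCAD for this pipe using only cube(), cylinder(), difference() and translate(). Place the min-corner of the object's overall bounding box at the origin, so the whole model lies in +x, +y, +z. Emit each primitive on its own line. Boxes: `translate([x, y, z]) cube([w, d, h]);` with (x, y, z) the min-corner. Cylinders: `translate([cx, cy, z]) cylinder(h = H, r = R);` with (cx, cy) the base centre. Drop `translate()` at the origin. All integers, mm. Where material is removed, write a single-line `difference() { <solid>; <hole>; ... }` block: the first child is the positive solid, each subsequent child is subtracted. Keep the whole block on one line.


difference() { translate([121, 121, 0]) cylinder(h = 592, r = 121); translate([121, 121, 0]) cylinder(h = 592, r = 55); }


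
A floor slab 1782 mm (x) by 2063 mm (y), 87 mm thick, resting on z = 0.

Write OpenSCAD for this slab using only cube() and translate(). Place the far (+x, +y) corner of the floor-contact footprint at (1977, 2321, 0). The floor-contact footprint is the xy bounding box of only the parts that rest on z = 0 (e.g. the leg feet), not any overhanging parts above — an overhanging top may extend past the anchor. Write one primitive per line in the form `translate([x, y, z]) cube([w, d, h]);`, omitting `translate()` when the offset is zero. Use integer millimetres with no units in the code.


translate([195, 258, 0]) cube([1782, 2063, 87]);


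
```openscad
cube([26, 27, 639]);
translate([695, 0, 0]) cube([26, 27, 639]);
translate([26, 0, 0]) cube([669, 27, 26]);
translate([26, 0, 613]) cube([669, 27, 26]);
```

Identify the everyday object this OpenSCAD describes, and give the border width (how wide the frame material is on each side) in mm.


A picture frame. The border width is 26 mm.

Four thin pieces enclosing a rectangular opening — a picture frame. The two full-height stiles are 639 mm tall; the top rail sits at z = 613 and is 26 mm tall, so the border above the opening is 639 − 613 = 26 mm, matching the stile x-width.


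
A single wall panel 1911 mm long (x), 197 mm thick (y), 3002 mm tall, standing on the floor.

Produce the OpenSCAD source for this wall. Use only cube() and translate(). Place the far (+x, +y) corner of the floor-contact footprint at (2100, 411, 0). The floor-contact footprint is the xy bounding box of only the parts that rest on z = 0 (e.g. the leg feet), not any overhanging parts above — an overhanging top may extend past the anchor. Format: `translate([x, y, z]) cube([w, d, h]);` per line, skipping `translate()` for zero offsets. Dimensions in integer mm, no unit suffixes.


translate([189, 214, 0]) cube([1911, 197, 3002]);


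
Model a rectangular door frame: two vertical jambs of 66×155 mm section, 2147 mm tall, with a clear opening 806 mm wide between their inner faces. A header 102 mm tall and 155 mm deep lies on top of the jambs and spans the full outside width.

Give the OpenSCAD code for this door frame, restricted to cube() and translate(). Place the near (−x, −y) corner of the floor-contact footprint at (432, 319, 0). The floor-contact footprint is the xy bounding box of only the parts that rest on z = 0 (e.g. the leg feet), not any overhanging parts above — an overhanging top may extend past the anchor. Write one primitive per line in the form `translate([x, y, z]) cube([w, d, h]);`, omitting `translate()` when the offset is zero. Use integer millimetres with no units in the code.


translate([432, 319, 0]) cube([66, 155, 2147]);
translate([1304, 319, 0]) cube([66, 155, 2147]);
translate([432, 319, 2147]) cube([938, 155, 102]);


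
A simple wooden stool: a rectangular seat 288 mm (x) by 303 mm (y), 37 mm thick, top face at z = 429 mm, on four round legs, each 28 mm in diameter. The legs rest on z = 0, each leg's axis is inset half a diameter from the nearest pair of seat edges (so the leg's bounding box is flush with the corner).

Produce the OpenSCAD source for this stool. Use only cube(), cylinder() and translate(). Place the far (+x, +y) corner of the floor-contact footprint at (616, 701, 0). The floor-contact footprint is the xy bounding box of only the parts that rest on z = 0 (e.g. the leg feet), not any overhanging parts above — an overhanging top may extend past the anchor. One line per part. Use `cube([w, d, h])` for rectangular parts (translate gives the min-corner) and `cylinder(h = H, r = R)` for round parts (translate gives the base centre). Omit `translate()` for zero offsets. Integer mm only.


translate([328, 398, 392]) cube([288, 303, 37]);
translate([342, 412, 0]) cylinder(h = 392, r = 14);
translate([602, 412, 0]) cylinder(h = 392, r = 14);
translate([342, 687, 0]) cylinder(h = 392, r = 14);
translate([602, 687, 0]) cylinder(h = 392, r = 14);


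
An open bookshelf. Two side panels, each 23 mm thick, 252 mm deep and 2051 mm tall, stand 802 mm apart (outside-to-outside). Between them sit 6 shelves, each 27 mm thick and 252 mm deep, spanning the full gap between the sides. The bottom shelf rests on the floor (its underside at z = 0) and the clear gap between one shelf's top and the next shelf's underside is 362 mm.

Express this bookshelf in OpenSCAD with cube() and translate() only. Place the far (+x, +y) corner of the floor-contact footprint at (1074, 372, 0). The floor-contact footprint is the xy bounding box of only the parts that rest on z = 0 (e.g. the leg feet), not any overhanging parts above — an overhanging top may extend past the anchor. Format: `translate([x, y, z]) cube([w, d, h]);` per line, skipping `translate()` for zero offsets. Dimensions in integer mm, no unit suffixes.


translate([272, 120, 0]) cube([23, 252, 2051]);
translate([1051, 120, 0]) cube([23, 252, 2051]);
translate([295, 120, 0]) cube([756, 252, 27]);
translate([295, 120, 389]) cube([756, 252, 27]);
translate([295, 120, 778]) cube([756, 252, 27]);
translate([295, 120, 1167]) cube([756, 252, 27]);
translate([295, 120, 1556]) cube([756, 252, 27]);
translate([295, 120, 1945]) cube([756, 252, 27]);
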